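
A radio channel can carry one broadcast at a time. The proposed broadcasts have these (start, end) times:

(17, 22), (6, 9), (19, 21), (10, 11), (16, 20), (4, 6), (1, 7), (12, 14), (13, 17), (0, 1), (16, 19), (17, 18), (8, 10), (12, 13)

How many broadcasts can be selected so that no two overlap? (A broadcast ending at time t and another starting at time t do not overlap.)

8

Sort by end time and greedily take each interval whose start is ≥ the last chosen end.
Sorted by end: (0,1)  (4,6)  (1,7)  (6,9)  (8,10)  (10,11)  (12,13)  (12,14)  (13,17)  (17,18)  (16,19)  (16,20)  (19,21)  (17,22)
take (0,1); take (4,6); take (6,9); take (10,11); take (12,13); take (13,17); take (17,18); take (19,21).
Selected 8 broadcasts.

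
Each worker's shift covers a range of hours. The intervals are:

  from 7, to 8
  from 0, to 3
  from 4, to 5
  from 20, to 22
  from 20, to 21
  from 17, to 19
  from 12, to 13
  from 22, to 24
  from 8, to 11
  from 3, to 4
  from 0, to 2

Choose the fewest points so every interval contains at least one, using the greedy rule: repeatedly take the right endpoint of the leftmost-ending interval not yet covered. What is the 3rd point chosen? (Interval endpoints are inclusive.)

8

Process intervals by earliest right end; each time one isn't hit yet, stab at its right endpoint.
Sorted: [0,2] [0,3] [3,4] [4,5] [7,8] [8,11] [12,13] [17,19] [20,21] [20,22] [22,24]
{[0,2],[0,3]} hit by 2; {[3,4],[4,5]} hit by 4; {[7,8],[8,11]} hit by 8; {[12,13]} hit by 13; {[17,19]} hit by 19; {[20,21],[20,22]} hit by 21; {[22,24]} hit by 24.
Points: 2, 4, 8, 13, 19, 21, 24 (7 total).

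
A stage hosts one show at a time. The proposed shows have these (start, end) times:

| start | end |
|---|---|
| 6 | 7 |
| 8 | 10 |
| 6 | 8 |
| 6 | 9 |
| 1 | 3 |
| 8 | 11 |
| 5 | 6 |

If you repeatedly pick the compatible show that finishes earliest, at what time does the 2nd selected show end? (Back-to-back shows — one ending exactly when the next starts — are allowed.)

Sorted by end: (1,3)  (5,6)  (6,7)  (6,8)  (6,9)  (8,10)  (8,11)
take (1,3); take (5,6); take (6,7); skip (6,9); take (8,10); skip (8,11).
Selected: (1,3) (5,6) (6,7) (8,10)

6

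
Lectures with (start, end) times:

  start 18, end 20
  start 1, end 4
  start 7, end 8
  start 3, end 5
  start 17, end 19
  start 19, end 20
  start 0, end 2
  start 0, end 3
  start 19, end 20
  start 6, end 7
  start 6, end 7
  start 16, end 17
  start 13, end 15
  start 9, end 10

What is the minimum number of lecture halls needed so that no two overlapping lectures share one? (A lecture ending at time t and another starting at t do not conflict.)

3

starts: [0, 0, 1, 3, 6, 6, 7, 9, 13, 16, 17, 18, 19, 19]
ends:   [2, 3, 4, 5, 7, 7, 8, 10, 15, 17, 19, 20, 20, 20]
s0→1 s0→2 s1→3  — peak 3.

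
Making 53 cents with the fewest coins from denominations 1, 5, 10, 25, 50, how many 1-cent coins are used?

3

Use the largest denomination that fits, subtract, and repeat.
53 − 1×50→3 − 3×1→0
Count of 1: 3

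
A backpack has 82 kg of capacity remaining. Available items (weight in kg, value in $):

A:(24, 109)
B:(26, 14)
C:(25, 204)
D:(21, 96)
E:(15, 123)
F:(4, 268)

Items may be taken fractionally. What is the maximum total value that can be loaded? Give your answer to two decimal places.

Ratios (sorted): F 67.00, E 8.20, C 8.16, D 4.57, A 4.54, B 0.54
take F (4 @ 268); take E (15 @ 123); take C (25 @ 204); take D (21 @ 96); take 17/24 of A → 77.21. Capacity used 82/82.
Total value = 768.21

768.21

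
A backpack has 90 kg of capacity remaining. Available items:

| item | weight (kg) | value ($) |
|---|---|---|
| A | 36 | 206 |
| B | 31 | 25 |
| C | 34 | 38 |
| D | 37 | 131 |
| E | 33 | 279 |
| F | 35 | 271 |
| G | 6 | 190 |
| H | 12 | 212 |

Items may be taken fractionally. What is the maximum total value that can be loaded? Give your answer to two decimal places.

974.89

Order: G (190/6=31.67) > H (212/12=17.67) > E (279/33=8.45) > F (271/35=7.74) > A (206/36=5.72) > D (131/37=3.54) > C (38/34=1.12) > B (25/31=0.81)
Fill: take G (6 @ 190) → take H (12 @ 212) → take E (33 @ 279) → take F (35 @ 271) → take 4/36 of A → 22.89; 90/90 used.
Total value = 974.89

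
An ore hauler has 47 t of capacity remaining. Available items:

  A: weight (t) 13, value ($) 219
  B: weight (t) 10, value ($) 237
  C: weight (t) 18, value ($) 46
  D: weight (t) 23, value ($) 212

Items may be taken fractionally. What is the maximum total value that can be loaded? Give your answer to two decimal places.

670.56

Greedy by value/weight ratio, highest first.
Ratios (sorted): B 23.70, A 16.85, D 9.22, C 2.56
take B (10 @ 237); take A (13 @ 219); take D (23 @ 212); take 1/18 of C → 2.56. Capacity used 47/47.
Total value = 670.56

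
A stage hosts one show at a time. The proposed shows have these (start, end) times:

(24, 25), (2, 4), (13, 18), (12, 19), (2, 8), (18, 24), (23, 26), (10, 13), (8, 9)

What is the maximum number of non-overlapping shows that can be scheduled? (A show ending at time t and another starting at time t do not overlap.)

By end time: (2,4), (2,8), (8,9), (10,13), (13,18), (12,19), (18,24), (24,25), (23,26).
Pick (2,4); next start ≥ 4 → (8,9); next start ≥ 9 → (10,13); next start ≥ 13 → (13,18); next start ≥ 18 → (18,24); next start ≥ 24 → (24,25).
Selected 6 shows.

6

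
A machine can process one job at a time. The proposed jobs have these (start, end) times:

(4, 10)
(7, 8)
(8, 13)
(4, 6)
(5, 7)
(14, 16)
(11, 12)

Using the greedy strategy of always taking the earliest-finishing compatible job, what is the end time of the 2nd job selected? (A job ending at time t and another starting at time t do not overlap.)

8

By end time: (4,6), (5,7), (7,8), (4,10), (11,12), (8,13), (14,16).
Pick (4,6); next start ≥ 6 → (7,8); next start ≥ 8 → (11,12); next start ≥ 12 → (14,16).
Selected: (4,6) (7,8) (11,12) (14,16)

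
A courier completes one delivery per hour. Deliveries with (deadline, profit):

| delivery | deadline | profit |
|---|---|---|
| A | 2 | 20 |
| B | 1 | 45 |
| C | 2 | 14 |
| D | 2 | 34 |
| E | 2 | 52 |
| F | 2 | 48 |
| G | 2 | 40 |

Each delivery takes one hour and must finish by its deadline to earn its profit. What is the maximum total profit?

100

Sort by profit descending; place each in the latest free slot ≤ its deadline.
By profit: E(d2,52), F(d2,48), B(d1,45), G(d2,40), D(d2,34), A(d2,20), C(d2,14)
E→slot 2; F→slot 1; B skipped; G skipped; D skipped; A skipped; C skipped.
Profit = 48 + 52 = 100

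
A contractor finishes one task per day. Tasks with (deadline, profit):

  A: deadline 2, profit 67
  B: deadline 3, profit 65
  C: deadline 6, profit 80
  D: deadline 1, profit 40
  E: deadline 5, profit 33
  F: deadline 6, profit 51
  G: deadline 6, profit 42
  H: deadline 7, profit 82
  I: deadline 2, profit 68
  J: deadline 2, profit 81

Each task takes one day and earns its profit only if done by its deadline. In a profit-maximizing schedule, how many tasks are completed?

Profit order: H=82 J=81 C=80 I=68 A=67 B=65 F=51 G=42 D=40 E=33
Assign: H→slot 7, J→slot 2, C→slot 6, I→slot 1, A skipped, B→slot 3, F→slot 5, G→slot 4, D skipped, E skipped.
Slots: [1:I] [2:J] [3:B] [4:G] [5:F] [6:C] [7:H]
7 of 10 scheduled.

7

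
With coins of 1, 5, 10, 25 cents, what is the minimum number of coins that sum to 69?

Use the largest denomination that fits, subtract, and repeat.
69 = 2×25 + 1×10 + 1×5 + 4×1
Total coins = 2 + 1 + 1 + 4 = 8

8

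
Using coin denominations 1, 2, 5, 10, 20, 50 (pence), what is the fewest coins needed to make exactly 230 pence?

230 = 4×50 + 1×20 + 1×10
Total coins = 4 + 1 + 1 = 6

6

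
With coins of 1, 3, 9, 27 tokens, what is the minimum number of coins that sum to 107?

Use the largest denomination that fits, subtract, and repeat.
107 = 3×27 + 2×9 + 2×3 + 2×1
Total coins = 3 + 2 + 2 + 2 = 9

9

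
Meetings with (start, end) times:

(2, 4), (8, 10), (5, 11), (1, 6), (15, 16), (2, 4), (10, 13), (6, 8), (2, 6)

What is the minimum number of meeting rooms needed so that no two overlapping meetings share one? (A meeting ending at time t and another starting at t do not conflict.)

The answer is the maximum number of intervals overlapping at any instant.
Events (time:±→running): 1:+→1 2:+→2 2:+→3 2:+→4 … peak 4.

4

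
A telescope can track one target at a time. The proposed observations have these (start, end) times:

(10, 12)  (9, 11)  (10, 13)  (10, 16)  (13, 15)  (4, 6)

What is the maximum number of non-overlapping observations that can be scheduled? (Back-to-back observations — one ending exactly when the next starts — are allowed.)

3

Sorted by end: (4,6)  (9,11)  (10,12)  (10,13)  (13,15)  (10,16)
take (4,6); take (9,11); take (13,15).
Selected 3 observations.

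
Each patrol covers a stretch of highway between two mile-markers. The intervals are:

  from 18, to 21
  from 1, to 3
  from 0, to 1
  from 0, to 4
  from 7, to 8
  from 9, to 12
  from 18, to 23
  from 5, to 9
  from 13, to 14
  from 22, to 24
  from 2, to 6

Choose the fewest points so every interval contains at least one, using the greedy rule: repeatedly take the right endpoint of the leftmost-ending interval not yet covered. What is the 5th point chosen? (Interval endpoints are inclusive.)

14

By right end: [0,1]  [1,3]  [0,4]  [2,6]  [7,8]  [5,9]  [9,12]  [13,14]  [18,21]  [18,23]  [22,24]
[0,1] uncovered → point at 1; [2,6] uncovered → point at 6; [7,8] uncovered → point at 8; [9,12] uncovered → point at 12; [13,14] uncovered → point at 14; [18,21] uncovered → point at 21; [22,24] uncovered → point at 24.
Points: 1, 6, 8, 12, 14, 21, 24 (7 total).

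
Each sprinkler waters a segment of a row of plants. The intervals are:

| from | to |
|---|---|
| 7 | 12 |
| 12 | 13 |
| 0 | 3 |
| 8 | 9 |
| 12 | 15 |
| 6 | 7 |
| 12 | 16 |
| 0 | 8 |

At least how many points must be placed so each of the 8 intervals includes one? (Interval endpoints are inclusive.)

4

Sorted: [0,3] [6,7] [0,8] [8,9] [7,12] [12,13] [12,15] [12,16]
{[0,3]} hit by 3; {[6,7],[0,8]} hit by 7; {[8,9],[7,12]} hit by 9; {[12,13],[12,15],[12,16]} hit by 13.
Points: 3, 7, 9, 13 (4 total).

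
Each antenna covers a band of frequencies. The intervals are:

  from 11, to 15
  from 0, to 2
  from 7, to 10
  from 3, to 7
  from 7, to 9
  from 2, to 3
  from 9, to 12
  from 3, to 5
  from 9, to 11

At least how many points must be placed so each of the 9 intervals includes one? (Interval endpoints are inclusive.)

4

Sorted: [0,2] [2,3] [3,5] [3,7] [7,9] [7,10] [9,11] [9,12] [11,15]
{[0,2],[2,3]} hit by 2; {[3,5],[3,7]} hit by 5; {[7,9],[7,10],[9,11],[9,12]} hit by 9; {[11,15]} hit by 15.
Points: 2, 5, 9, 15 (4 total).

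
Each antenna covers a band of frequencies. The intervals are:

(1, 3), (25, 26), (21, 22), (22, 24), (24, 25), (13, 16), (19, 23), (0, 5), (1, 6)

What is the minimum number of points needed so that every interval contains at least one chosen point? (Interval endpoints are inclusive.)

By right end: [1,3]  [0,5]  [1,6]  [13,16]  [21,22]  [19,23]  [22,24]  [24,25]  [25,26]
[1,3] uncovered → point at 3; [13,16] uncovered → point at 16; [21,22] uncovered → point at 22; [24,25] uncovered → point at 25.
Points: 3, 16, 22, 25 (4 total).

4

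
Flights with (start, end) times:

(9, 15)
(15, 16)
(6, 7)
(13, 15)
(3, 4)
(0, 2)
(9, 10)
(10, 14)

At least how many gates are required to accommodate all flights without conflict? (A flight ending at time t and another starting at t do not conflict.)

Events (time:±→running): 0:+→1 2:-→0 3:+→1 4:-→0 6:+→1 7:-→0 9:+→1 9:+→2 10:-→1 10:+→2 13:+→3 … peak 3.

3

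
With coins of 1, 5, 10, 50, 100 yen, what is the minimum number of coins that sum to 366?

7

Use the largest denomination that fits, subtract, and repeat.
366 = 3×100 + 1×50 + 1×10 + 1×5 + 1×1
Total coins = 3 + 1 + 1 + 1 + 1 = 7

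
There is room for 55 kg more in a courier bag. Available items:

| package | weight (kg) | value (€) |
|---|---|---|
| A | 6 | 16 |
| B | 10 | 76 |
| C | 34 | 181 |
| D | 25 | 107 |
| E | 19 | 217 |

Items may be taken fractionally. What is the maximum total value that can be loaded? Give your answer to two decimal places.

Greedy by value/weight ratio, highest first.
Order: E (217/19=11.42) > B (76/10=7.60) > C (181/34=5.32) > D (107/25=4.28) > A (16/6=2.67)
Fill: take E (19 @ 217) → take B (10 @ 76) → take 26/34 of C → 138.41; 55/55 used.
Total value = 431.41

431.41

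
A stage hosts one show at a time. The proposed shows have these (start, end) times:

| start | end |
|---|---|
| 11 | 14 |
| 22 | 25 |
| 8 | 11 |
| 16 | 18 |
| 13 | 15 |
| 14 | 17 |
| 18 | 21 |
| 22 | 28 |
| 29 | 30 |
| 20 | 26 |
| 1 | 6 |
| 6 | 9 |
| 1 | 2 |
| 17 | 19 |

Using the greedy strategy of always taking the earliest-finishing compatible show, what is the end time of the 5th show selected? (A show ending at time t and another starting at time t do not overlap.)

Sort by end time and greedily take each interval whose start is ≥ the last chosen end.
Sorted by end: (1,2)  (1,6)  (6,9)  (8,11)  (11,14)  (13,15)  (14,17)  (16,18)  (17,19)  (18,21)  (22,25)  (20,26)  (22,28)  (29,30)
take (1,2); take (6,9); take (11,14); take (14,17); skip (16,18); take (17,19); take (22,25); take (29,30).
Selected: (1,2) (6,9) (11,14) (14,17) (17,19) (22,25) (29,30)

19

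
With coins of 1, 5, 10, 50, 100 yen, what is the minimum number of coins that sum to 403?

Greedy: take as many of the largest coin as possible, then repeat with the remainder.
403 = 4×100 + 3×1
Total coins = 4 + 3 = 7

7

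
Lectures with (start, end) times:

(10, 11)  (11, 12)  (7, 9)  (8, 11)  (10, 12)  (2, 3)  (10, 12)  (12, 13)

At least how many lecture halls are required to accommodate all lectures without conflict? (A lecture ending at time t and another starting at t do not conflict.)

4

Events (time:±→running): 2:+→1 3:-→0 7:+→1 8:+→2 9:-→1 10:+→2 10:+→3 10:+→4 … peak 4.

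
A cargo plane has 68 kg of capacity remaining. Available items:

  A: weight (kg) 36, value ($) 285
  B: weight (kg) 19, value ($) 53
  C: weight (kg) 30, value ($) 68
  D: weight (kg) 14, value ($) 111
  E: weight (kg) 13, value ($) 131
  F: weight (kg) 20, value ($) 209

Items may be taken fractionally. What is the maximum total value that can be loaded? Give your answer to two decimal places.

Order: F (209/20=10.45) > E (131/13=10.08) > D (111/14=7.93) > A (285/36=7.92) > B (53/19=2.79) > C (68/30=2.27)
Fill: take F (20 @ 209) → take E (13 @ 131) → take D (14 @ 111) → take 21/36 of A → 166.25; 68/68 used.
Total value = 617.25

617.25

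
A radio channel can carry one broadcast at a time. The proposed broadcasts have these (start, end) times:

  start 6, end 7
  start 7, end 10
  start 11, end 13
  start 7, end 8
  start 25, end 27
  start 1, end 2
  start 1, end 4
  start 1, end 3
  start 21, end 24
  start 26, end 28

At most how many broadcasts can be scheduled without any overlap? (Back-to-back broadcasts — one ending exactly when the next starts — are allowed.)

6

Sorted by end: (1,2)  (1,3)  (1,4)  (6,7)  (7,8)  (7,10)  (11,13)  (21,24)  (25,27)  (26,28)
take (1,2); take (6,7); take (7,8); skip (7,10); take (11,13); take (21,24); take (25,27).
Selected 6 broadcasts.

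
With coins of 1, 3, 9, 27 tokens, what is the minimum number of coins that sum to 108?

4

108 = 4×27
Total coins = 4 = 4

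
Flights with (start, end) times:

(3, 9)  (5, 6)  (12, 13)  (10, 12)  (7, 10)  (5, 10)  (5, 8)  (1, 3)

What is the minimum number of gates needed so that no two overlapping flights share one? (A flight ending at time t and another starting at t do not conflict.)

The answer is the maximum number of intervals overlapping at any instant.
starts: [1, 3, 5, 5, 5, 7, 10, 12]
ends:   [3, 6, 8, 9, 10, 10, 12, 13]
s1→1 e3→0 s3→1 s5→2 s5→3 s5→4  — peak 4.

4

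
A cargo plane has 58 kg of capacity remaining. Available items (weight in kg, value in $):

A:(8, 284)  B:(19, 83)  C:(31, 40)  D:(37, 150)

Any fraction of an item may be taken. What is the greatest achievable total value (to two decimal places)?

492.68

Greedy by value/weight ratio, highest first.
Order: A (284/8=35.50) > B (83/19=4.37) > D (150/37=4.05) > C (40/31=1.29)
Fill: take A (8 @ 284) → take B (19 @ 83) → take 31/37 of D → 125.68; 58/58 used.
Total value = 492.68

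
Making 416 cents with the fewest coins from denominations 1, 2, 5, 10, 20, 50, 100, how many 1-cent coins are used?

1

Greedy: take as many of the largest coin as possible, then repeat with the remainder.
416 = 4×100 + 1×10 + 1×5 + 1×1
Count of 1: 1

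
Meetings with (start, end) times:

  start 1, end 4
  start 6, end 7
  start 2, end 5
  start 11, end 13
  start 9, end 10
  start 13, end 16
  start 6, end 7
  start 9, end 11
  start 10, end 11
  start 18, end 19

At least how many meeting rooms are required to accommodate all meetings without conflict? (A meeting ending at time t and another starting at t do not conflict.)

Count concurrent intervals with a sweep; the peak is the room count.
Events (time:±→running): 1:+→1 2:+→2 … peak 2.

2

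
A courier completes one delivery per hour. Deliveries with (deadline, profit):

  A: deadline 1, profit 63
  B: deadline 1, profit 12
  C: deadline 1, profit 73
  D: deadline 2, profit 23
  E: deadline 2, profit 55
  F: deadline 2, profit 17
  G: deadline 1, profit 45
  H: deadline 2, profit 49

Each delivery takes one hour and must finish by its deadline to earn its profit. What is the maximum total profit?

128

Take jobs in profit order; each goes to the latest open slot no later than its deadline.
Profit order: C=73 A=63 E=55 H=49 G=45 D=23 F=17 B=12
Assign: C→slot 1, A skipped, E→slot 2, H skipped, G skipped, D skipped, F skipped, B skipped.
Slots: [1:C] [2:E]
Profit = 73 + 55 = 128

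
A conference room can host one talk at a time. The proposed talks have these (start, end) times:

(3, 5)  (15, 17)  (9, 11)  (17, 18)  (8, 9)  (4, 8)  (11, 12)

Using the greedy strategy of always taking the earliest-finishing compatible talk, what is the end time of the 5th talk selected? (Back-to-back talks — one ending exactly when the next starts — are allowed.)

By end time: (3,5), (4,8), (8,9), (9,11), (11,12), (15,17), (17,18).
Pick (3,5); next start ≥ 5 → (8,9); next start ≥ 9 → (9,11); next start ≥ 11 → (11,12); next start ≥ 12 → (15,17); next start ≥ 17 → (17,18).
Selected: (3,5) (8,9) (9,11) (11,12) (15,17) (17,18)

17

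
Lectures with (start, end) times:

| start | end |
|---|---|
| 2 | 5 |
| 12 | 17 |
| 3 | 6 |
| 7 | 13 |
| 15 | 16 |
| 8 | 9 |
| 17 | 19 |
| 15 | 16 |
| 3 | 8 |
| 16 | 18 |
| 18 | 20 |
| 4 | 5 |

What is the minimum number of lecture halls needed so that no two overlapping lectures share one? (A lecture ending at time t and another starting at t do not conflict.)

Count concurrent intervals with a sweep; the peak is the room count.
starts: [2, 3, 3, 4, 7, 8, 12, 15, 15, 16, 17, 18]
ends:   [5, 5, 6, 8, 9, 13, 16, 16, 17, 18, 19, 20]
s2→1 s3→2 s3→3 s4→4  — peak 4.

4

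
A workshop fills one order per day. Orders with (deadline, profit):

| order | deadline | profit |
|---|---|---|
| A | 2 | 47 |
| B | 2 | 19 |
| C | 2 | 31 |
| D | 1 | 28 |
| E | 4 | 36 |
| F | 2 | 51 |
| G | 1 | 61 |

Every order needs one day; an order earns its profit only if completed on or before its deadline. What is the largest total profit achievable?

Sort by profit descending; place each in the latest free slot ≤ its deadline.
By profit: G(d1,61), F(d2,51), A(d2,47), E(d4,36), C(d2,31), D(d1,28), B(d2,19)
G→slot 1; F→slot 2; A skipped; E→slot 4; C skipped; D skipped; B skipped.
Profit = 61 + 51 + 36 = 148

148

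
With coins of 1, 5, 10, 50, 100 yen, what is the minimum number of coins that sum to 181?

6

Use the largest denomination that fits, subtract, and repeat.
181 − 1×100→81 − 1×50→31 − 3×10→1 − 1×1→0
Total coins = 1 + 1 + 3 + 1 = 6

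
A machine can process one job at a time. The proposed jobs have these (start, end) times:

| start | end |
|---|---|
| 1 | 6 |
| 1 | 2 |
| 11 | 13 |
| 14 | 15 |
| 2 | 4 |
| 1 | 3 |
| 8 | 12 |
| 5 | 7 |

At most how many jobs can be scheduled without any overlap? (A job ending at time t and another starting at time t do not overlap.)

Sort by end time and greedily take each interval whose start is ≥ the last chosen end.
Sorted by end: (1,2)  (1,3)  (2,4)  (1,6)  (5,7)  (8,12)  (11,13)  (14,15)
take (1,2); take (2,4); take (5,7); take (8,12); take (14,15).
Selected 5 jobs.

5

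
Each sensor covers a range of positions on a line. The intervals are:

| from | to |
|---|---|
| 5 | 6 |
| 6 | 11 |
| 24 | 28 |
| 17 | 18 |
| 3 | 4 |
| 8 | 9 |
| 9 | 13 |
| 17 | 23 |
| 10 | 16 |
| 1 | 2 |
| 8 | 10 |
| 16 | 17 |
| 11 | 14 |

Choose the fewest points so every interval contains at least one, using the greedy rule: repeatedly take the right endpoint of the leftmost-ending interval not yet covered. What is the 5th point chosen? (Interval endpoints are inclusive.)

Process intervals by earliest right end; each time one isn't hit yet, stab at its right endpoint.
Sorted: [1,2] [3,4] [5,6] [8,9] [8,10] [6,11] [9,13] [11,14] [10,16] [16,17] [17,18] [17,23] [24,28]
{[1,2]} hit by 2; {[3,4]} hit by 4; {[5,6]} hit by 6; {[8,9],[8,10],[6,11],[9,13]} hit by 9; {[11,14],[10,16]} hit by 14; {[16,17],[17,18],[17,23]} hit by 17; {[24,28]} hit by 28.
Points: 2, 4, 6, 9, 14, 17, 28 (7 total).

14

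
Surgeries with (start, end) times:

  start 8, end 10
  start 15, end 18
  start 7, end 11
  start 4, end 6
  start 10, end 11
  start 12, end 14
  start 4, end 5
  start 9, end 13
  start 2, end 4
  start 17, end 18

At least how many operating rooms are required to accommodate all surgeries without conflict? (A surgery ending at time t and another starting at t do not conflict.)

3

The answer is the maximum number of intervals overlapping at any instant.
starts: [2, 4, 4, 7, 8, 9, 10, 12, 15, 17]
ends:   [4, 5, 6, 10, 11, 11, 13, 14, 18, 18]
s2→1 e4→0 s4→1 s4→2 e5→1 e6→0 s7→1 s8→2 s9→3  — peak 3.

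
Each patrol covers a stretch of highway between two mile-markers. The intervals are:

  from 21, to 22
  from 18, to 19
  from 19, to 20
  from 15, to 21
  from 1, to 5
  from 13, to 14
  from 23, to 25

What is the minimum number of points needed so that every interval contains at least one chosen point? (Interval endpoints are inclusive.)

5

Sort by right endpoint; whenever an interval is uncovered, place a point at its right end.
By right end: [1,5]  [13,14]  [18,19]  [19,20]  [15,21]  [21,22]  [23,25]
[1,5] uncovered → point at 5; [13,14] uncovered → point at 14; [18,19] uncovered → point at 19; [21,22] uncovered → point at 22; [23,25] uncovered → point at 25.
Points: 5, 14, 19, 22, 25 (5 total).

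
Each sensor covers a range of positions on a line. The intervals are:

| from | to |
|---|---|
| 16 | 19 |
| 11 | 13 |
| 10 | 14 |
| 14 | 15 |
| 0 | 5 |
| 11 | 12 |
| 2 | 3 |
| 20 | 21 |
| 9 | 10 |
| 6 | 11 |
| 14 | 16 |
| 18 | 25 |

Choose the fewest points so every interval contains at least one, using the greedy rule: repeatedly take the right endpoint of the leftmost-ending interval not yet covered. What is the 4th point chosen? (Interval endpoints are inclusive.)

Sorted: [2,3] [0,5] [9,10] [6,11] [11,12] [11,13] [10,14] [14,15] [14,16] [16,19] [20,21] [18,25]
{[2,3],[0,5]} hit by 3; {[9,10],[6,11]} hit by 10; {[11,12],[11,13],[10,14]} hit by 12; {[14,15],[14,16]} hit by 15; {[16,19]} hit by 19; {[20,21],[18,25]} hit by 21.
Points: 3, 10, 12, 15, 19, 21 (6 total).

15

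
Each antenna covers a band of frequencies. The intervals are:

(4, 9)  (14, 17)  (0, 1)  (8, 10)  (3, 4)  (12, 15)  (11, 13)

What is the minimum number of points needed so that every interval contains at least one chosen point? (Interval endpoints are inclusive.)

By right end: [0,1]  [3,4]  [4,9]  [8,10]  [11,13]  [12,15]  [14,17]
[0,1] uncovered → point at 1; [3,4] uncovered → point at 4; [8,10] uncovered → point at 10; [11,13] uncovered → point at 13; [14,17] uncovered → point at 17.
Points: 1, 4, 10, 13, 17 (5 total).

5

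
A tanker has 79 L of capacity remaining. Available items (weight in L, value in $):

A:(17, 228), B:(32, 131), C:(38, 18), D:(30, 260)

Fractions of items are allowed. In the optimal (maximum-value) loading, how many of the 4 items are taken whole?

3

Sort by value per unit weight and fill in that order.
Ratios (sorted): A 13.41, D 8.67, B 4.09, C 0.47
take A (17 @ 228); take D (30 @ 260); take B (32 @ 131). Capacity used 79/79.
3 item(s) taken whole.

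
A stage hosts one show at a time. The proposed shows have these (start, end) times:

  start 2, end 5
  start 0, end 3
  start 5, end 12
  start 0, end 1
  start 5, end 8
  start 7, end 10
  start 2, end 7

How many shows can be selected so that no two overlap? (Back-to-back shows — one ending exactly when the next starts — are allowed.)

Greedy by earliest finish: after sorting by end time, pick each interval compatible with the last pick.
Sorted by end: (0,1)  (0,3)  (2,5)  (2,7)  (5,8)  (7,10)  (5,12)
take (0,1); take (2,5); take (5,8).
Selected 3 shows.

3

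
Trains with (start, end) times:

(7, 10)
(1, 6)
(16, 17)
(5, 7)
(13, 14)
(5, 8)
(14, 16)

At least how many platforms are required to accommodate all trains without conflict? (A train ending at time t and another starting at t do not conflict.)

starts: [1, 5, 5, 7, 13, 14, 16]
ends:   [6, 7, 8, 10, 14, 16, 17]
s1→1 s5→2 s5→3  — peak 3.

3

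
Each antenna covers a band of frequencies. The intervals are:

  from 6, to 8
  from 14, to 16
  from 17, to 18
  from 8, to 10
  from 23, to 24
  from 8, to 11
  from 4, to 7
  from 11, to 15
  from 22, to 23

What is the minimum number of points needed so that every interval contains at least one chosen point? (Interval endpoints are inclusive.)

5

Sort by right endpoint; whenever an interval is uncovered, place a point at its right end.
By right end: [4,7]  [6,8]  [8,10]  [8,11]  [11,15]  [14,16]  [17,18]  [22,23]  [23,24]
[4,7] uncovered → point at 7; [8,10] uncovered → point at 10; [11,15] uncovered → point at 15; [17,18] uncovered → point at 18; [22,23] uncovered → point at 23.
Points: 7, 10, 15, 18, 23 (5 total).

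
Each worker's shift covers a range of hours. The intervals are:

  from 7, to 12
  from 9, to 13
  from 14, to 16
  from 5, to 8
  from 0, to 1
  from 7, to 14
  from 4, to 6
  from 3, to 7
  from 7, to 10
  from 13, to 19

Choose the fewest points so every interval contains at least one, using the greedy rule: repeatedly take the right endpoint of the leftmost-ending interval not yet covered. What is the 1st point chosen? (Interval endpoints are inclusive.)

1

By right end: [0,1]  [4,6]  [3,7]  [5,8]  [7,10]  [7,12]  [9,13]  [7,14]  [14,16]  [13,19]
[0,1] uncovered → point at 1; [4,6] uncovered → point at 6; [7,10] uncovered → point at 10; [14,16] uncovered → point at 16.
Points: 1, 6, 10, 16 (4 total).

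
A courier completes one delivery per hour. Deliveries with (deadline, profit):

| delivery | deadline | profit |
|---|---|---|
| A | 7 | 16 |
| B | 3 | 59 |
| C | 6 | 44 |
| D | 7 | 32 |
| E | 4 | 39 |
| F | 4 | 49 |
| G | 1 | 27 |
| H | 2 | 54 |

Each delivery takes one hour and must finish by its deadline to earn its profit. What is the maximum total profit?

293

By profit: B(d3,59), H(d2,54), F(d4,49), C(d6,44), E(d4,39), D(d7,32), G(d1,27), A(d7,16)
B→slot 3; H→slot 2; F→slot 4; C→slot 6; E→slot 1; D→slot 7; G skipped; A→slot 5.
Profit = 39 + 54 + 59 + 49 + 16 + 44 + 32 = 293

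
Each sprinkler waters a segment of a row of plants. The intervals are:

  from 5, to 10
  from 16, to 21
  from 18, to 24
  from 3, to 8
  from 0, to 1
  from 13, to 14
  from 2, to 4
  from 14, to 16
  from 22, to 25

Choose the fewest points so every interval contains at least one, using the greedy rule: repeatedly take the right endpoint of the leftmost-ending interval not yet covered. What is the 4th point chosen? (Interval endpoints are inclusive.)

By right end: [0,1]  [2,4]  [3,8]  [5,10]  [13,14]  [14,16]  [16,21]  [18,24]  [22,25]
[0,1] uncovered → point at 1; [2,4] uncovered → point at 4; [5,10] uncovered → point at 10; [13,14] uncovered → point at 14; [16,21] uncovered → point at 21; [22,25] uncovered → point at 25.
Points: 1, 4, 10, 14, 21, 25 (6 total).

14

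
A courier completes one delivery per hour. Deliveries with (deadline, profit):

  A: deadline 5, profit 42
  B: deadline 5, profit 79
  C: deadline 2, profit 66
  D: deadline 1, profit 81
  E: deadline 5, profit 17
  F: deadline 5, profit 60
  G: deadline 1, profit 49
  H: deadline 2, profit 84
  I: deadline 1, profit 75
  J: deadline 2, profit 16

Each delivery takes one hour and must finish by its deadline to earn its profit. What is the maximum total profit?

Sort by profit descending; place each in the latest free slot ≤ its deadline.
By profit: H(d2,84), D(d1,81), B(d5,79), I(d1,75), C(d2,66), F(d5,60), G(d1,49), A(d5,42), E(d5,17), J(d2,16)
H→slot 2; D→slot 1; B→slot 5; I skipped; C skipped; F→slot 4; G skipped; A→slot 3; E skipped; J skipped.
Profit = 81 + 84 + 42 + 60 + 79 = 346

346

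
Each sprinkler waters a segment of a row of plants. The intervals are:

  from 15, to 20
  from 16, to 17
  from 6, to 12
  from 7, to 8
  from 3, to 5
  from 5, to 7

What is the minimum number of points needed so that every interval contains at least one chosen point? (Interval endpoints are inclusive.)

3

Process intervals by earliest right end; each time one isn't hit yet, stab at its right endpoint.
Sorted: [3,5] [5,7] [7,8] [6,12] [16,17] [15,20]
{[3,5],[5,7]} hit by 5; {[7,8],[6,12]} hit by 8; {[16,17],[15,20]} hit by 17.
Points: 5, 8, 17 (3 total).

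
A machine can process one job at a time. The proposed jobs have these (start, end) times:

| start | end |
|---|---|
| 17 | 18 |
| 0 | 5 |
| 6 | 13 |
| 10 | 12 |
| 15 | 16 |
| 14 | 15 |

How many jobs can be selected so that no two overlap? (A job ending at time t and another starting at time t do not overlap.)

5

By end time: (0,5), (10,12), (6,13), (14,15), (15,16), (17,18).
Pick (0,5); next start ≥ 5 → (10,12); next start ≥ 12 → (14,15); next start ≥ 15 → (15,16); next start ≥ 16 → (17,18).
Selected 5 jobs.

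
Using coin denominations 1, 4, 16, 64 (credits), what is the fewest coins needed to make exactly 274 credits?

7

274 − 4×64→18 − 1×16→2 − 2×1→0
Total coins = 4 + 1 + 2 = 7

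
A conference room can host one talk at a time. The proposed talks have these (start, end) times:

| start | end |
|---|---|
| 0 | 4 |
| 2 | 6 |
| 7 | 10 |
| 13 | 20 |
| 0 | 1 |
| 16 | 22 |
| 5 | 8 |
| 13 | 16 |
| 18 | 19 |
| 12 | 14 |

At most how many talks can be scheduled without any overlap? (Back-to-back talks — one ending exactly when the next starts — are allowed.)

5

Sorted by end: (0,1)  (0,4)  (2,6)  (5,8)  (7,10)  (12,14)  (13,16)  (18,19)  (13,20)  (16,22)
take (0,1); skip (0,4); take (2,6); skip (5,8); take (7,10); take (12,14); take (18,19); skip (16,22).
Selected 5 talks.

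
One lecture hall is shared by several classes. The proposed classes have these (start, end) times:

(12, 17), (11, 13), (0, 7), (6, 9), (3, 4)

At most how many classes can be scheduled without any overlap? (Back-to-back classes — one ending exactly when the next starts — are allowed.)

3

By end time: (3,4), (0,7), (6,9), (11,13), (12,17).
Pick (3,4); next start ≥ 4 → (6,9); next start ≥ 9 → (11,13).
Selected 3 classes.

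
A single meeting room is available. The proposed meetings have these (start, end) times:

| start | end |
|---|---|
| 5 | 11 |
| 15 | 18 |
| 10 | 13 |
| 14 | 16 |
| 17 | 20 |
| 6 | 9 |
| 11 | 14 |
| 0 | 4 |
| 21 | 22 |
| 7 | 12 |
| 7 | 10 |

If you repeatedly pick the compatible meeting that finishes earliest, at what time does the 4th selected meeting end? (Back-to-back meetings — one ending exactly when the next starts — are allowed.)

Order by finish time; keep every interval that doesn't clash with the previous kept one.
Sorted by end: (0,4)  (6,9)  (7,10)  (5,11)  (7,12)  (10,13)  (11,14)  (14,16)  (15,18)  (17,20)  (21,22)
take (0,4); take (6,9); skip (7,10); skip (5,11); take (10,13); take (14,16); take (17,20); take (21,22).
Selected: (0,4) (6,9) (10,13) (14,16) (17,20) (21,22)

16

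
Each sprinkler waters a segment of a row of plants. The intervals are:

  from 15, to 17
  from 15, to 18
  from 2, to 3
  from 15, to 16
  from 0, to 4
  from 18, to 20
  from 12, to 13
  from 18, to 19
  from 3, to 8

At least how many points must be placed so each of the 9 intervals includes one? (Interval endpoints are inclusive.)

Sort by right endpoint; whenever an interval is uncovered, place a point at its right end.
By right end: [2,3]  [0,4]  [3,8]  [12,13]  [15,16]  [15,17]  [15,18]  [18,19]  [18,20]
[2,3] uncovered → point at 3; [12,13] uncovered → point at 13; [15,16] uncovered → point at 16; [18,19] uncovered → point at 19.
Points: 3, 13, 16, 19 (4 total).

4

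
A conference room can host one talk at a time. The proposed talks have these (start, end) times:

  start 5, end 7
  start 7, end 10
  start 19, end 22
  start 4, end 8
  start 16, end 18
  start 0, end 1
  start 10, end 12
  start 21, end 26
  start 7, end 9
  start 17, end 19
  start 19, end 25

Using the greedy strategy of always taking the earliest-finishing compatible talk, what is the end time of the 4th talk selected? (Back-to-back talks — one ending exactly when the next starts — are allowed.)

Order by finish time; keep every interval that doesn't clash with the previous kept one.
Sorted by end: (0,1)  (5,7)  (4,8)  (7,9)  (7,10)  (10,12)  (16,18)  (17,19)  (19,22)  (19,25)  (21,26)
take (0,1); take (5,7); skip (4,8); take (7,9); take (10,12); take (16,18); take (19,22); skip (19,25).
Selected: (0,1) (5,7) (7,9) (10,12) (16,18) (19,22)

12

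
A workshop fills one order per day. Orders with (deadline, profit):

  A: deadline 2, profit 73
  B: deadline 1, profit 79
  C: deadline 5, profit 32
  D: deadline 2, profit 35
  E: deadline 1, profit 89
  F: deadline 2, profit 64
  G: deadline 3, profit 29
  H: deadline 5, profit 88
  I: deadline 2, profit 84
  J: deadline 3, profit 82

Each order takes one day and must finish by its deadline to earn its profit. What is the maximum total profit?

375

Profit order: E=89 H=88 I=84 J=82 B=79 A=73 F=64 D=35 C=32 G=29
Assign: E→slot 1, H→slot 5, I→slot 2, J→slot 3, B skipped, A skipped, F skipped, D skipped, C→slot 4, G skipped.
Slots: [1:E] [2:I] [3:J] [4:C] [5:H]
Profit = 89 + 84 + 82 + 32 + 88 = 375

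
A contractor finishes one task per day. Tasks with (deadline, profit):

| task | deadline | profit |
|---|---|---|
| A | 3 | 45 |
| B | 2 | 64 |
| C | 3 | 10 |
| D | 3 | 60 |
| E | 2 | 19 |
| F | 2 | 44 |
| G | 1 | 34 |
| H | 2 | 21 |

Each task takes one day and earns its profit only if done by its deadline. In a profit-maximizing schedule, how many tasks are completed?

3

Take jobs in profit order; each goes to the latest open slot no later than its deadline.
By profit: B(d2,64), D(d3,60), A(d3,45), F(d2,44), G(d1,34), H(d2,21), E(d2,19), C(d3,10)
B→slot 2; D→slot 3; A→slot 1; F skipped; G skipped; H skipped; E skipped; C skipped.
3 of 8 scheduled.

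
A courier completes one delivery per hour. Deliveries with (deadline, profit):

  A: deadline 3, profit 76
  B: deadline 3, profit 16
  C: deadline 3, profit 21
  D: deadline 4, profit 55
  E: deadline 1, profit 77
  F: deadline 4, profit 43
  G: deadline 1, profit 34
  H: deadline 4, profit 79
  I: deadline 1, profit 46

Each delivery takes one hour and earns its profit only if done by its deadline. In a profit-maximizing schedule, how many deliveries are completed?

Sort by profit descending; place each in the latest free slot ≤ its deadline.
Profit order: H=79 E=77 A=76 D=55 I=46 F=43 G=34 C=21 B=16
Assign: H→slot 4, E→slot 1, A→slot 3, D→slot 2, I skipped, F skipped, G skipped, C skipped, B skipped.
Slots: [1:E] [2:D] [3:A] [4:H]
4 of 9 scheduled.

4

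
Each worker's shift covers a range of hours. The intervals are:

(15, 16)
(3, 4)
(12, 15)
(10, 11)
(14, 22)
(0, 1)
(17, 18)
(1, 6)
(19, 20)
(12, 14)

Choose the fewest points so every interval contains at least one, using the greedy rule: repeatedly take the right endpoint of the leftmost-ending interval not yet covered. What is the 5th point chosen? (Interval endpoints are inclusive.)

Sort by right endpoint; whenever an interval is uncovered, place a point at its right end.
Sorted: [0,1] [3,4] [1,6] [10,11] [12,14] [12,15] [15,16] [17,18] [19,20] [14,22]
{[0,1]} hit by 1; {[3,4],[1,6]} hit by 4; {[10,11]} hit by 11; {[12,14],[12,15]} hit by 14; {[15,16]} hit by 16; {[17,18]} hit by 18; {[19,20],[14,22]} hit by 20.
Points: 1, 4, 11, 14, 16, 18, 20 (7 total).

16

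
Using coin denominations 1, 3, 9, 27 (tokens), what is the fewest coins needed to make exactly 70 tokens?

Greedy: take as many of the largest coin as possible, then repeat with the remainder.
70 − 2×27→16 − 1×9→7 − 2×3→1 − 1×1→0
Total coins = 2 + 1 + 2 + 1 = 6

6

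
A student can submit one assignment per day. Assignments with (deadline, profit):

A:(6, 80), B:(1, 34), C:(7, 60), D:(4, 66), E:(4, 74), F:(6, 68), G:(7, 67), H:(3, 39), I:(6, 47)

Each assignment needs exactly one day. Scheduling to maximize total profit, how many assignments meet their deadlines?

Sort by profit descending; place each in the latest free slot ≤ its deadline.
Profit order: A=80 E=74 F=68 G=67 D=66 C=60 I=47 H=39 B=34
Assign: A→slot 6, E→slot 4, F→slot 5, G→slot 7, D→slot 3, C→slot 2, I→slot 1, H skipped, B skipped.
Slots: [1:I] [2:C] [3:D] [4:E] [5:F] [6:A] [7:G]
7 of 9 scheduled.

7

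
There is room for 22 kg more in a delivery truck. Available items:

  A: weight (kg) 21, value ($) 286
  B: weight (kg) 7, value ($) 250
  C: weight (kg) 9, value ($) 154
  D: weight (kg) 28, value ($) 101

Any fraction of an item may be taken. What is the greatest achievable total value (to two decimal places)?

Sort by value per unit weight and fill in that order.
Order: B (250/7=35.71) > C (154/9=17.11) > A (286/21=13.62) > D (101/28=3.61)
Fill: take B (7 @ 250) → take C (9 @ 154) → take 6/21 of A → 81.71; 22/22 used.
Total value = 485.71

485.71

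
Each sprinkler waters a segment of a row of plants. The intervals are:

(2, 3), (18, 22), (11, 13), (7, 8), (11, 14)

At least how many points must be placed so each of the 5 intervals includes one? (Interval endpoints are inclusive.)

4

Sort by right endpoint; whenever an interval is uncovered, place a point at its right end.
Sorted: [2,3] [7,8] [11,13] [11,14] [18,22]
{[2,3]} hit by 3; {[7,8]} hit by 8; {[11,13],[11,14]} hit by 13; {[18,22]} hit by 22.
Points: 3, 8, 13, 22 (4 total).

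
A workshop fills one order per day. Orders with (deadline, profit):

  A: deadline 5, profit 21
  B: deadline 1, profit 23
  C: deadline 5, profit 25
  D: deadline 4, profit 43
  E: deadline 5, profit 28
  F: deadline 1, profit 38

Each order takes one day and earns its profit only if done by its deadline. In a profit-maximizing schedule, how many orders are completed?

5

Profit order: D=43 F=38 E=28 C=25 B=23 A=21
Assign: D→slot 4, F→slot 1, E→slot 5, C→slot 3, B skipped, A→slot 2.
Slots: [1:F] [2:A] [3:C] [4:D] [5:E]
5 of 6 scheduled.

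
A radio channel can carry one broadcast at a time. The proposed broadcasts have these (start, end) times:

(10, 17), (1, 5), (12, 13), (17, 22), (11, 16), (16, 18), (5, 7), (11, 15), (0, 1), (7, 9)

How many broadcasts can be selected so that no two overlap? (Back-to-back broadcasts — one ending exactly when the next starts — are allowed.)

Order by finish time; keep every interval that doesn't clash with the previous kept one.
By end time: (0,1), (1,5), (5,7), (7,9), (12,13), (11,15), (11,16), (10,17), (16,18), (17,22).
Pick (0,1); next start ≥ 1 → (1,5); next start ≥ 5 → (5,7); next start ≥ 7 → (7,9); next start ≥ 9 → (12,13); next start ≥ 13 → (16,18).
Selected 6 broadcasts.

6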